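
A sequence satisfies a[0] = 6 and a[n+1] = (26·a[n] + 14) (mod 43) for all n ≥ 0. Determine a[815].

24

a[0] = 6; a[1] = 41; a[2] = 5; a[3] = 15; a[4] = 17; a[5] = 26; a[6] = 2; a[7] = 23; a[8] = 10; a[9] = 16; a[10] = 0; a[11] = 14; a[12] = 34; a[13] = 38; a[14] = 13; a[15] = 8; a[16] = 7; a[17] = 24; a[18] = 36; a[19] = 4; a[20] = 32; a[21] = 29; a[22] = 37; a[23] = 30; a[24] = 20; a[25] = 18; a[26] = 9; a[27] = 33; a[28] = 12; a[29] = 25; a[30] = 19; a[31] = 35; a[32] = 21; a[33] = 1; a[34] = 40; a[35] = 22; a[36] = 27; a[37] = 28; a[38] = 11; a[39] = 42; a[40] = 31; a[41] = 3; a[42] = 6.
Since a[42] = a[0] = 6, the sequence is periodic with period 42.
So a[815] = a[0 + ((815-0) mod 42)] = a[17] = 24.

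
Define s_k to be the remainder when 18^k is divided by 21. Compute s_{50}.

9

Listing terms: s_1 = 18; s_2 = 9; s_3 = 15; s_4 = 18.
The sequence repeats with period 3.
So s_{50} = s_{1 + ((50-1) mod 3)} = s_2 = 9.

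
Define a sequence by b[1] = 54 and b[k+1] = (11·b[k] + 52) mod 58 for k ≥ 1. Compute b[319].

We have b[1] = 54, b[2] = 8, b[3] = 24, b[4] = 26, b[5] = 48, b[6] = 0, b[7] = 52, b[8] = 44, b[9] = 14, b[10] = 32, b[11] = 56, b[12] = 30, b[13] = 34, b[14] = 20, b[15] = 40, b[16] = 28, b[17] = 12, b[18] = 10, b[19] = 46, b[20] = 36, b[21] = 42, b[22] = 50, b[23] = 22, b[24] = 4, b[25] = 38, b[26] = 6, b[27] = 2, b[28] = 16, b[29] = 54.
The sequence repeats with period 28.
(319 - 1) mod 28 = 10, so b[319] = b[11] = 56.

56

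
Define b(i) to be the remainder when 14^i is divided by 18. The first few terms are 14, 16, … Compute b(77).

2

Listing terms: b(1) = 14,  b(2) = 16,  b(3) = 8,  b(4) = 4,  b(5) = 2,  b(6) = 10,  b(7) = 14.
Since b(7) = b(1) = 14, the sequence is periodic with period 6.
(77 - 1) mod 6 = 4, so b(77) = b(5) = 2.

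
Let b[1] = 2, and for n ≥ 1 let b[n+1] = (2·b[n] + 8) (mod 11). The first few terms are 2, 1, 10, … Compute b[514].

6

Computing terms: b[1] = 2; b[2] = 1; b[3] = 10; b[4] = 6; b[5] = 9; b[6] = 4; b[7] = 5; b[8] = 7; b[9] = 0; b[10] = 8; b[11] = 2.
The sequence repeats with period 10.
(514 - 1) mod 10 = 3, so b[514] = b[4] = 6.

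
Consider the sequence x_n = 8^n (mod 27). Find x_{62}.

x_0 = 1, x_1 = 8, x_2 = 10, x_3 = 26, x_4 = 19, x_5 = 17, x_6 = 1.
The sequence repeats with period 6.
(62 - 0) mod 6 = 2, so x_{62} = x_2 = 10.

10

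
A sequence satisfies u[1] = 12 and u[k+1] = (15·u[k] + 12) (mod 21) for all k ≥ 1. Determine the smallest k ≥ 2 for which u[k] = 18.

5

u[1] = 12,  u[2] = 3,  u[3] = 15,  u[4] = 6,  u[5] = 18,  u[6] = 9,  u[7] = 0,  u[8] = 12.
Since u[8] = u[1] = 12, the sequence is periodic with period 7.
The value 18 first appears (with k ≥ 2) at u[5].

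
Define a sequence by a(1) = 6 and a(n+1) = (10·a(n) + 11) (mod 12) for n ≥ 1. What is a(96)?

a(1) = 6,  a(2) = 11,  a(3) = 1,  a(4) = 9,  a(5) = 5,  a(6) = 1.
Since a(6) = a(3) = 1, the sequence is eventually periodic: after a pre-period of length 2 it cycles with period 3.
For n ≥ 3, a(n) depends only on (n - 3) mod 3. (96 - 3) mod 3 = 0, so a(96) = a(3) = 1.

1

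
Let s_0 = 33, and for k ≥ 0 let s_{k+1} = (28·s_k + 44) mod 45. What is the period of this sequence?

9

Computing terms: s_0 = 33, s_1 = 23, s_2 = 13, s_3 = 3, s_4 = 38, s_5 = 28, s_6 = 18, s_7 = 8, s_8 = 43, s_9 = 33.
The sequence repeats with period 9.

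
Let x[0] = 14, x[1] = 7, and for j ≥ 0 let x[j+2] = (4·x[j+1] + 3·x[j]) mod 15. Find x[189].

13

We have x[0] = 14, x[1] = 7, x[2] = 10, x[3] = 1, x[4] = 4, x[5] = 4, x[6] = 13, x[7] = 4, x[8] = 10, x[9] = 7, x[10] = 13, x[11] = 13, x[12] = 1, x[13] = 13, x[14] = 10, x[15] = 4, x[16] = 1, x[17] = 1, x[18] = 7, x[19] = 1, x[20] = 10, x[21] = 13, x[22] = 7, x[23] = 7, x[24] = 4, x[25] = 7, x[26] = 10.
Since (x[25], x[26]) = (x[1], x[2]) = (7, 10) (two consecutive terms determine the rest), the sequence is eventually periodic: after a pre-period of length 1 it cycles with period 24.
For j ≥ 1, x[j] depends only on (j - 1) mod 24. (189 - 1) mod 24 = 20, so x[189] = x[21] = 13.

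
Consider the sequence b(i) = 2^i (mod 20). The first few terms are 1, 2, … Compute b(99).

Computing terms: b(0) = 1; b(1) = 2; b(2) = 4; b(3) = 8; b(4) = 16; b(5) = 12; b(6) = 4.
Since b(6) = b(2) = 4, the sequence is eventually periodic: after a pre-period of length 2 it cycles with period 4.
For i ≥ 2, b(i) depends only on (i - 2) mod 4. (99 - 2) mod 4 = 1, so b(99) = b(3) = 8.

8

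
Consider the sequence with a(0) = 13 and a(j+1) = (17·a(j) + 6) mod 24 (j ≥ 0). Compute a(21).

Listing terms: a(0) = 13; a(1) = 11; a(2) = 1; a(3) = 23; a(4) = 13.
The sequence repeats with period 4.
So a(21) = a(0 + ((21-0) mod 4)) = a(1) = 11.

11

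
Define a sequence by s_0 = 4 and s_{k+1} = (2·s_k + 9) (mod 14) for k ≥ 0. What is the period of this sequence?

s_0 = 4; s_1 = 3; s_2 = 1; s_3 = 11; s_4 = 3.
Since s_4 = s_1 = 3, the sequence is eventually periodic: after a pre-period of length 1 it cycles with period 3.

3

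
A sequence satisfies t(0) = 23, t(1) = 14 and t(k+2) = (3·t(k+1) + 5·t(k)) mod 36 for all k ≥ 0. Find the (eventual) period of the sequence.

12

Computing terms: t(0) = 23,  t(1) = 14,  t(2) = 13,  t(3) = 1,  t(4) = 32,  t(5) = 29,  t(6) = 31,  t(7) = 22,  t(8) = 5,  t(9) = 17,  t(10) = 4,  t(11) = 25,  t(12) = 23,  t(13) = 14.
Since (t(12), t(13)) = (t(0), t(1)) = (23, 14) (two consecutive terms determine the rest), the sequence is periodic with period 12.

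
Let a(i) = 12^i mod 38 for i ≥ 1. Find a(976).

26

Listing terms: a(1) = 12,  a(2) = 30,  a(3) = 18,  a(4) = 26,  a(5) = 8,  a(6) = 20,  a(7) = 12.
The sequence repeats with period 6.
(976 - 1) mod 6 = 3, so a(976) = a(4) = 26.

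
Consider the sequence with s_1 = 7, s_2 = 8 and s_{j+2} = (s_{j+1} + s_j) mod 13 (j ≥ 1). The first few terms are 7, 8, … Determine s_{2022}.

s_1 = 7,  s_2 = 8,  s_3 = 2,  s_4 = 10,  s_5 = 12,  s_6 = 9,  s_7 = 8,  s_8 = 4,  s_9 = 12,  s_{10} = 3,  s_{11} = 2,  s_{12} = 5,  s_{13} = 7,  s_{14} = 12,  s_{15} = 6,  s_{16} = 5,  s_{17} = 11,  s_{18} = 3,  s_{19} = 1,  s_{20} = 4,  s_{21} = 5,  s_{22} = 9,  s_{23} = 1,  s_{24} = 10,  s_{25} = 11,  s_{26} = 8,  s_{27} = 6,  s_{28} = 1,  s_{29} = 7,  s_{30} = 8.
The sequence repeats with period 28.
So s_{2022} = s_{1 + ((2022-1) mod 28)} = s_6 = 9.

9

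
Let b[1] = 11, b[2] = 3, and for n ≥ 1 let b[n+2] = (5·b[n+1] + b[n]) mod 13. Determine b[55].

Computing terms: b[1] = 11; b[2] = 3; b[3] = 0; b[4] = 3; b[5] = 2; b[6] = 0; b[7] = 2; b[8] = 10; b[9] = 0; b[10] = 10; b[11] = 11; b[12] = 0; b[13] = 11; b[14] = 3.
The sequence repeats with period 12.
So b[55] = b[1 + ((55-1) mod 12)] = b[7] = 2.

2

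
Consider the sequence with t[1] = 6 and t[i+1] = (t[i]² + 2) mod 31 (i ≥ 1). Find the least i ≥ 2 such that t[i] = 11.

Listing terms: t[1] = 6, t[2] = 7, t[3] = 20, t[4] = 30, t[5] = 3, t[6] = 11, t[7] = 30.
Since t[7] = t[4] = 30, the sequence is eventually periodic: after a pre-period of length 3 it cycles with period 3.
The value 11 first appears (with i ≥ 2) at t[6].

6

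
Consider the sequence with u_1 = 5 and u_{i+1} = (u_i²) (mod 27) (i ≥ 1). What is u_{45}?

Listing terms: u_1 = 5, u_2 = 25, u_3 = 4, u_4 = 16, u_5 = 13, u_6 = 7, u_7 = 22, u_8 = 25.
Since u_8 = u_2 = 25, the sequence is eventually periodic: after a pre-period of length 1 it cycles with period 6.
For i ≥ 2, u_i depends only on (i - 2) mod 6. (45 - 2) mod 6 = 1, so u_{45} = u_3 = 4.

4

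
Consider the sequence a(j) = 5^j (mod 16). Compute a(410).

a(0) = 1,  a(1) = 5,  a(2) = 9,  a(3) = 13,  a(4) = 1.
Since a(4) = a(0) = 1, the sequence is periodic with period 4.
(410 - 0) mod 4 = 2, so a(410) = a(2) = 9.

9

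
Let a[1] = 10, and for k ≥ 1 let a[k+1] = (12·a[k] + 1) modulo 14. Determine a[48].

We have a[1] = 10, a[2] = 9, a[3] = 11, a[4] = 7, a[5] = 1, a[6] = 13, a[7] = 3, a[8] = 9.
Since a[8] = a[2] = 9, the sequence is eventually periodic: after a pre-period of length 1 it cycles with period 6.
For k ≥ 2, a[k] depends only on (k - 2) mod 6. (48 - 2) mod 6 = 4, so a[48] = a[6] = 13.

13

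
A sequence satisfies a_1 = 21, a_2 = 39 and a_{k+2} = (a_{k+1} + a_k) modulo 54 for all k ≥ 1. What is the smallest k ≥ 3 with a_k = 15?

14

a_1 = 21, a_2 = 39, a_3 = 6, a_4 = 45, a_5 = 51, a_6 = 42, a_7 = 39, a_8 = 27, a_9 = 12, a_{10} = 39, a_{11} = 51, a_{12} = 36, a_{13} = 33, a_{14} = 15, a_{15} = 48, a_{16} = 9, a_{17} = 3, a_{18} = 12, a_{19} = 15, a_{20} = 27, a_{21} = 42, a_{22} = 15, a_{23} = 3, a_{24} = 18, a_{25} = 21, a_{26} = 39.
The sequence repeats with period 24.
The value 15 first appears (with k ≥ 3) at a_{14}.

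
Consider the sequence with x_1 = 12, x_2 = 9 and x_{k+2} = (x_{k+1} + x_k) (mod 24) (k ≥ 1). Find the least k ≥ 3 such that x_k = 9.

6

Computing terms: x_1 = 12,  x_2 = 9,  x_3 = 21,  x_4 = 6,  x_5 = 3,  x_6 = 9,  x_7 = 12,  x_8 = 21,  x_9 = 9,  x_{10} = 6,  x_{11} = 15,  x_{12} = 21,  x_{13} = 12,  x_{14} = 9.
The sequence repeats with period 12.
The value 9 first appears (with k ≥ 3) at x_6.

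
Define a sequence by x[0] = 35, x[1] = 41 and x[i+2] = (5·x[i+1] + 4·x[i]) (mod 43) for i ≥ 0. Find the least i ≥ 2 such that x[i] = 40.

3

Computing terms: x[0] = 35, x[1] = 41, x[2] = 1, x[3] = 40, x[4] = 32, x[5] = 19, x[6] = 8, x[7] = 30, x[8] = 10, x[9] = 41, x[10] = 30, x[11] = 13, x[12] = 13, x[13] = 31, x[14] = 35, x[15] = 41.
Since (x[14], x[15]) = (x[0], x[1]) = (35, 41) (two consecutive terms determine the rest), the sequence is periodic with period 14.
The value 40 first appears (with i ≥ 2) at x[3].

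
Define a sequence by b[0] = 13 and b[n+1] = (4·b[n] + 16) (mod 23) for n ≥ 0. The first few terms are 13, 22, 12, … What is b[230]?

We have b[0] = 13,  b[1] = 22,  b[2] = 12,  b[3] = 18,  b[4] = 19,  b[5] = 0,  b[6] = 16,  b[7] = 11,  b[8] = 14,  b[9] = 3,  b[10] = 5,  b[11] = 13.
The sequence repeats with period 11.
So b[230] = b[0 + ((230-0) mod 11)] = b[10] = 5.

5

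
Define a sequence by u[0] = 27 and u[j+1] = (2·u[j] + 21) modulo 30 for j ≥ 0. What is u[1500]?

27

u[0] = 27; u[1] = 15; u[2] = 21; u[3] = 3; u[4] = 27.
The sequence repeats with period 4.
So u[1500] = u[0 + ((1500-0) mod 4)] = u[0] = 27.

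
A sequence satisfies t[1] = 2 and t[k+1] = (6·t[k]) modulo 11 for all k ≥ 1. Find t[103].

6

Listing terms: t[1] = 2; t[2] = 1; t[3] = 6; t[4] = 3; t[5] = 7; t[6] = 9; t[7] = 10; t[8] = 5; t[9] = 8; t[10] = 4; t[11] = 2.
The sequence repeats with period 10.
(103 - 1) mod 10 = 2, so t[103] = t[3] = 6.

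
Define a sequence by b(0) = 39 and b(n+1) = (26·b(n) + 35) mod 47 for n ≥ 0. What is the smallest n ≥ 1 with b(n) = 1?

24

We have b(0) = 39; b(1) = 15; b(2) = 2; b(3) = 40; b(4) = 41; b(5) = 20; b(6) = 38; b(7) = 36; b(8) = 31; b(9) = 42; b(10) = 46; b(11) = 9; b(12) = 34; b(13) = 26; b(14) = 6; b(15) = 3; b(16) = 19; b(17) = 12; b(18) = 18; b(19) = 33; b(20) = 0; b(21) = 35; b(22) = 5; b(23) = 24; b(24) = 1; b(25) = 14; b(26) = 23; b(27) = 22; b(28) = 43; b(29) = 25; b(30) = 27; b(31) = 32; b(32) = 21; b(33) = 17; b(34) = 7; b(35) = 29; b(36) = 37; b(37) = 10; b(38) = 13; b(39) = 44; b(40) = 4; b(41) = 45; b(42) = 30; b(43) = 16; b(44) = 28; b(45) = 11; b(46) = 39.
Since b(46) = b(0) = 39, the sequence is periodic with period 46.
The value 1 first appears (with n ≥ 1) at b(24).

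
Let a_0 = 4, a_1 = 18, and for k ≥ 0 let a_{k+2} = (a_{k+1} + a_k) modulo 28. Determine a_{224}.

We have a_0 = 4; a_1 = 18; a_2 = 22; a_3 = 12; a_4 = 6; a_5 = 18; a_6 = 24; a_7 = 14; a_8 = 10; a_9 = 24; a_{10} = 6; a_{11} = 2; a_{12} = 8; a_{13} = 10; a_{14} = 18; a_{15} = 0; a_{16} = 18; a_{17} = 18; a_{18} = 8; a_{19} = 26; a_{20} = 6; a_{21} = 4; a_{22} = 10; a_{23} = 14; a_{24} = 24; a_{25} = 10; a_{26} = 6; a_{27} = 16; a_{28} = 22; a_{29} = 10; a_{30} = 4; a_{31} = 14; a_{32} = 18; a_{33} = 4; a_{34} = 22; a_{35} = 26; a_{36} = 20; a_{37} = 18; a_{38} = 10; a_{39} = 0; a_{40} = 10; a_{41} = 10; a_{42} = 20; a_{43} = 2; a_{44} = 22; a_{45} = 24; a_{46} = 18; a_{47} = 14; a_{48} = 4; a_{49} = 18.
Since (a_{48}, a_{49}) = (a_0, a_1) = (4, 18) (two consecutive terms determine the rest), the sequence is periodic with period 48.
(224 - 0) mod 48 = 32, so a_{224} = a_{32} = 18.

18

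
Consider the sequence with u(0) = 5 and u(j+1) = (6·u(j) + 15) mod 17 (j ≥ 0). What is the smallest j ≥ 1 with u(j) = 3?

11

We have u(0) = 5; u(1) = 11; u(2) = 13; u(3) = 8; u(4) = 12; u(5) = 2; u(6) = 10; u(7) = 7; u(8) = 6; u(9) = 0; u(10) = 15; u(11) = 3; u(12) = 16; u(13) = 9; u(14) = 1; u(15) = 4; u(16) = 5.
The sequence repeats with period 16.
The value 3 first appears (with j ≥ 1) at u(11).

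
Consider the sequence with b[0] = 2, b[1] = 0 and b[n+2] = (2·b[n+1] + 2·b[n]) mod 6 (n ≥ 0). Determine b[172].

Computing terms: b[0] = 2; b[1] = 0; b[2] = 4; b[3] = 2; b[4] = 0.
The sequence repeats with period 3.
(172 - 0) mod 3 = 1, so b[172] = b[1] = 0.

0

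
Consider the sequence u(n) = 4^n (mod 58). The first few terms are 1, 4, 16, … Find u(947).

u(0) = 1,  u(1) = 4,  u(2) = 16,  u(3) = 6,  u(4) = 24,  u(5) = 38,  u(6) = 36,  u(7) = 28,  u(8) = 54,  u(9) = 42,  u(10) = 52,  u(11) = 34,  u(12) = 20,  u(13) = 22,  u(14) = 30,  u(15) = 4.
Since u(15) = u(1) = 4, the sequence is eventually periodic: after a pre-period of length 1 it cycles with period 14.
For n ≥ 1, u(n) depends only on (n - 1) mod 14. (947 - 1) mod 14 = 8, so u(947) = u(9) = 42.

42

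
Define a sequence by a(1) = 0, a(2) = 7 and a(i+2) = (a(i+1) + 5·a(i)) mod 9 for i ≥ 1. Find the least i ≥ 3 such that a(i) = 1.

We have a(1) = 0; a(2) = 7; a(3) = 7; a(4) = 6; a(5) = 5; a(6) = 8; a(7) = 6; a(8) = 1; a(9) = 4; a(10) = 0; a(11) = 2; a(12) = 2; a(13) = 3; a(14) = 4; a(15) = 1; a(16) = 3; a(17) = 8; a(18) = 5; a(19) = 0; a(20) = 7.
Since (a(19), a(20)) = (a(1), a(2)) = (0, 7) (two consecutive terms determine the rest), the sequence is periodic with period 18.
The value 1 first appears (with i ≥ 3) at a(8).

8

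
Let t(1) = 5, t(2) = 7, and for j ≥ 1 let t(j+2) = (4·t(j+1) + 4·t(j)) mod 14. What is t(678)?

2

Computing terms: t(1) = 5, t(2) = 7, t(3) = 6, t(4) = 10, t(5) = 8, t(6) = 2, t(7) = 12, t(8) = 0, t(9) = 6, t(10) = 10.
Since (t(9), t(10)) = (t(3), t(4)) = (6, 10) (two consecutive terms determine the rest), the sequence is eventually periodic: after a pre-period of length 2 it cycles with period 6.
For j ≥ 3, t(j) depends only on (j - 3) mod 6. (678 - 3) mod 6 = 3, so t(678) = t(6) = 2.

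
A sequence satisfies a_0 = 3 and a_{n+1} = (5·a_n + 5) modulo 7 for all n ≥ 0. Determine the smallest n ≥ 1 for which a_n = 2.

We have a_0 = 3; a_1 = 6; a_2 = 0; a_3 = 5; a_4 = 2; a_5 = 1; a_6 = 3.
Since a_6 = a_0 = 3, the sequence is periodic with period 6.
The value 2 first appears (with n ≥ 1) at a_4.

4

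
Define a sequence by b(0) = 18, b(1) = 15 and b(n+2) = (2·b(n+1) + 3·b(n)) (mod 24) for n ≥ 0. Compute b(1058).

12

Listing terms: b(0) = 18, b(1) = 15, b(2) = 12, b(3) = 21, b(4) = 6, b(5) = 3, b(6) = 0, b(7) = 9, b(8) = 18, b(9) = 15.
The sequence repeats with period 8.
(1058 - 0) mod 8 = 2, so b(1058) = b(2) = 12.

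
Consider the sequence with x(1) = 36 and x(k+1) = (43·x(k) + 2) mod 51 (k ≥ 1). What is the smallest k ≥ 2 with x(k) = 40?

Computing terms: x(1) = 36; x(2) = 20; x(3) = 46; x(4) = 42; x(5) = 23; x(6) = 22; x(7) = 30; x(8) = 17; x(9) = 19; x(10) = 3; x(11) = 29; x(12) = 25; x(13) = 6; x(14) = 5; x(15) = 13; x(16) = 0; x(17) = 2; x(18) = 37; x(19) = 12; x(20) = 8; x(21) = 40; x(22) = 39; x(23) = 47; x(24) = 34; x(25) = 36.
Since x(25) = x(1) = 36, the sequence is periodic with period 24.
The value 40 first appears (with k ≥ 2) at x(21).

21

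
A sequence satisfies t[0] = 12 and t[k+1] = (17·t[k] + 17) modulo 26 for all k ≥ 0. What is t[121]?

13

Listing terms: t[0] = 12,  t[1] = 13,  t[2] = 4,  t[3] = 7,  t[4] = 6,  t[5] = 15,  t[6] = 12.
The sequence repeats with period 6.
So t[121] = t[0 + ((121-0) mod 6)] = t[1] = 13.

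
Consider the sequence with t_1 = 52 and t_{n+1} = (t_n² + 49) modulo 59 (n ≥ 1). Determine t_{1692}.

We have t_1 = 52,  t_2 = 39,  t_3 = 36,  t_4 = 47,  t_5 = 16,  t_6 = 10,  t_7 = 31,  t_8 = 7,  t_9 = 39.
Since t_9 = t_2 = 39, the sequence is eventually periodic: after a pre-period of length 1 it cycles with period 7.
For n ≥ 2, t_n depends only on (n - 2) mod 7. (1692 - 2) mod 7 = 3, so t_{1692} = t_5 = 16.

16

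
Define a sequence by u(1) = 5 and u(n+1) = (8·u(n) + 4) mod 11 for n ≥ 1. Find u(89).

10

Computing terms: u(1) = 5, u(2) = 0, u(3) = 4, u(4) = 3, u(5) = 6, u(6) = 8, u(7) = 2, u(8) = 9, u(9) = 10, u(10) = 7, u(11) = 5.
Since u(11) = u(1) = 5, the sequence is periodic with period 10.
(89 - 1) mod 10 = 8, so u(89) = u(9) = 10.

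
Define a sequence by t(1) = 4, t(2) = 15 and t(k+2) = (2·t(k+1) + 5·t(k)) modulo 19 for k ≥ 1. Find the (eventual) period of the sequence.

18

t(1) = 4, t(2) = 15, t(3) = 12, t(4) = 4, t(5) = 11, t(6) = 4, t(7) = 6, t(8) = 13, t(9) = 18, t(10) = 6, t(11) = 7, t(12) = 6, t(13) = 9, t(14) = 10, t(15) = 8, t(16) = 9, t(17) = 1, t(18) = 9, t(19) = 4, t(20) = 15.
The sequence repeats with period 18.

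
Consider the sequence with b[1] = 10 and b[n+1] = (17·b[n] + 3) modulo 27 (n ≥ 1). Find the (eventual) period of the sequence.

We have b[1] = 10, b[2] = 11, b[3] = 1, b[4] = 20, b[5] = 19, b[6] = 2, b[7] = 10.
The sequence repeats with period 6.

6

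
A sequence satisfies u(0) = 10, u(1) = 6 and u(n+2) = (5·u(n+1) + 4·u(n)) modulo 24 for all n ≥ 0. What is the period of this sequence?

We have u(0) = 10; u(1) = 6; u(2) = 22; u(3) = 14; u(4) = 14; u(5) = 6; u(6) = 14; u(7) = 22; u(8) = 22; u(9) = 6; u(10) = 22.
Since (u(9), u(10)) = (u(1), u(2)) = (6, 22) (two consecutive terms determine the rest), the sequence is eventually periodic: after a pre-period of length 1 it cycles with period 8.

8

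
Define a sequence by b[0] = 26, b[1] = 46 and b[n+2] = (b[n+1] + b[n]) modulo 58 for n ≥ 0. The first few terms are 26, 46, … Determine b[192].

We have b[0] = 26, b[1] = 46, b[2] = 14, b[3] = 2, b[4] = 16, b[5] = 18, b[6] = 34, b[7] = 52, b[8] = 28, b[9] = 22, b[10] = 50, b[11] = 14, b[12] = 6, b[13] = 20, b[14] = 26, b[15] = 46.
The sequence repeats with period 14.
(192 - 0) mod 14 = 10, so b[192] = b[10] = 50.

50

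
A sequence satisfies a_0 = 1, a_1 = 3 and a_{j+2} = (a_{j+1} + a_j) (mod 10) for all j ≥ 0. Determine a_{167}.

2

We have a_0 = 1,  a_1 = 3,  a_2 = 4,  a_3 = 7,  a_4 = 1,  a_5 = 8,  a_6 = 9,  a_7 = 7,  a_8 = 6,  a_9 = 3,  a_{10} = 9,  a_{11} = 2,  a_{12} = 1,  a_{13} = 3.
Since (a_{12}, a_{13}) = (a_0, a_1) = (1, 3) (two consecutive terms determine the rest), the sequence is periodic with period 12.
So a_{167} = a_{0 + ((167-0) mod 12)} = a_{11} = 2.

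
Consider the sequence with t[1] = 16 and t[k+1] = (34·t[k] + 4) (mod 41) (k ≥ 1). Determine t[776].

9

Computing terms: t[1] = 16,  t[2] = 15,  t[3] = 22,  t[4] = 14,  t[5] = 29,  t[6] = 6,  t[7] = 3,  t[8] = 24,  t[9] = 0,  t[10] = 4,  t[11] = 17,  t[12] = 8,  t[13] = 30,  t[14] = 40,  t[15] = 11,  t[16] = 9,  t[17] = 23,  t[18] = 7,  t[19] = 37,  t[20] = 32,  t[21] = 26,  t[22] = 27,  t[23] = 20,  t[24] = 28,  t[25] = 13,  t[26] = 36,  t[27] = 39,  t[28] = 18,  t[29] = 1,  t[30] = 38,  t[31] = 25,  t[32] = 34,  t[33] = 12,  t[34] = 2,  t[35] = 31,  t[36] = 33,  t[37] = 19,  t[38] = 35,  t[39] = 5,  t[40] = 10,  t[41] = 16.
The sequence repeats with period 40.
(776 - 1) mod 40 = 15, so t[776] = t[16] = 9.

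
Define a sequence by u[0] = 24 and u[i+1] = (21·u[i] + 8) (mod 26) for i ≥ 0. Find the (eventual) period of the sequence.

4

u[0] = 24,  u[1] = 18,  u[2] = 22,  u[3] = 2,  u[4] = 24.
Since u[4] = u[0] = 24, the sequence is periodic with period 4.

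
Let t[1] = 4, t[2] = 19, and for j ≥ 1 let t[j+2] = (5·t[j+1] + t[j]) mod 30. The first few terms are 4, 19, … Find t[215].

Computing terms: t[1] = 4; t[2] = 19; t[3] = 9; t[4] = 4; t[5] = 29; t[6] = 29; t[7] = 24; t[8] = 29; t[9] = 19; t[10] = 4; t[11] = 9; t[12] = 19; t[13] = 14; t[14] = 29; t[15] = 9; t[16] = 14; t[17] = 19; t[18] = 19; t[19] = 24; t[20] = 19; t[21] = 29; t[22] = 14; t[23] = 9; t[24] = 29; t[25] = 4; t[26] = 19.
Since (t[25], t[26]) = (t[1], t[2]) = (4, 19) (two consecutive terms determine the rest), the sequence is periodic with period 24.
(215 - 1) mod 24 = 22, so t[215] = t[23] = 9.

9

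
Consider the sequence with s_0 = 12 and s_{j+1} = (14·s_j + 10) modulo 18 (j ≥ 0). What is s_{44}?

s_0 = 12,  s_1 = 16,  s_2 = 0,  s_3 = 10,  s_4 = 6,  s_5 = 4,  s_6 = 12.
Since s_6 = s_0 = 12, the sequence is periodic with period 6.
(44 - 0) mod 6 = 2, so s_{44} = s_2 = 0.

0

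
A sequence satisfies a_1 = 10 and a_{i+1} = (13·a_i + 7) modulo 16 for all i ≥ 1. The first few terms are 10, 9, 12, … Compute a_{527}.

Computing terms: a_1 = 10; a_2 = 9; a_3 = 12; a_4 = 3; a_5 = 14; a_6 = 13; a_7 = 0; a_8 = 7; a_9 = 2; a_{10} = 1; a_{11} = 4; a_{12} = 11; a_{13} = 6; a_{14} = 5; a_{15} = 8; a_{16} = 15; a_{17} = 10.
Since a_{17} = a_1 = 10, the sequence is periodic with period 16.
So a_{527} = a_{1 + ((527-1) mod 16)} = a_{15} = 8.

8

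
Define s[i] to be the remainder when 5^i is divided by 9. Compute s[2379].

8

s[0] = 1; s[1] = 5; s[2] = 7; s[3] = 8; s[4] = 4; s[5] = 2; s[6] = 1.
The sequence repeats with period 6.
So s[2379] = s[0 + ((2379-0) mod 6)] = s[3] = 8.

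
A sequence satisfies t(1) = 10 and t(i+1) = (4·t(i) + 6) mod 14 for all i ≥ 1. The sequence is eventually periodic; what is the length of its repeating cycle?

3

We have t(1) = 10,  t(2) = 4,  t(3) = 8,  t(4) = 10.
Since t(4) = t(1) = 10, the sequence is periodic with period 3.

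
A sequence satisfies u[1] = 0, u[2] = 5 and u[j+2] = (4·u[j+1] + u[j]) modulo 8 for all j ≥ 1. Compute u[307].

4

u[1] = 0,  u[2] = 5,  u[3] = 4,  u[4] = 5,  u[5] = 0,  u[6] = 5.
Since (u[5], u[6]) = (u[1], u[2]) = (0, 5) (two consecutive terms determine the rest), the sequence is periodic with period 4.
So u[307] = u[1 + ((307-1) mod 4)] = u[3] = 4.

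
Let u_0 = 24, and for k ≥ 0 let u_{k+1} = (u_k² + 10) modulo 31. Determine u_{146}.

u_0 = 24; u_1 = 28; u_2 = 19; u_3 = 30; u_4 = 11; u_5 = 7; u_6 = 28.
Since u_6 = u_1 = 28, the sequence is eventually periodic: after a pre-period of length 1 it cycles with period 5.
For k ≥ 1, u_k depends only on (k - 1) mod 5. (146 - 1) mod 5 = 0, so u_{146} = u_1 = 28.

28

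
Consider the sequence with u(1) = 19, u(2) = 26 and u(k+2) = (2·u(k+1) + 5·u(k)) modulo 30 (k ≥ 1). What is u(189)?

u(1) = 19; u(2) = 26; u(3) = 27; u(4) = 4; u(5) = 23; u(6) = 6; u(7) = 7; u(8) = 14; u(9) = 3; u(10) = 16; u(11) = 17; u(12) = 24; u(13) = 13; u(14) = 26; u(15) = 27.
Since (u(14), u(15)) = (u(2), u(3)) = (26, 27) (two consecutive terms determine the rest), the sequence is eventually periodic: after a pre-period of length 1 it cycles with period 12.
For k ≥ 2, u(k) depends only on (k - 2) mod 12. (189 - 2) mod 12 = 7, so u(189) = u(9) = 3.

3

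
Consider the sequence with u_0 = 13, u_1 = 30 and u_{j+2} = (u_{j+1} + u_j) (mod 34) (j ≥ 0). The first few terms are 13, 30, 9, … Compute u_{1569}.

Computing terms: u_0 = 13,  u_1 = 30,  u_2 = 9,  u_3 = 5,  u_4 = 14,  u_5 = 19,  u_6 = 33,  u_7 = 18,  u_8 = 17,  u_9 = 1,  u_{10} = 18,  u_{11} = 19,  u_{12} = 3,  u_{13} = 22,  u_{14} = 25,  u_{15} = 13,  u_{16} = 4,  u_{17} = 17,  u_{18} = 21,  u_{19} = 4,  u_{20} = 25,  u_{21} = 29,  u_{22} = 20,  u_{23} = 15,  u_{24} = 1,  u_{25} = 16,  u_{26} = 17,  u_{27} = 33,  u_{28} = 16,  u_{29} = 15,  u_{30} = 31,  u_{31} = 12,  u_{32} = 9,  u_{33} = 21,  u_{34} = 30,  u_{35} = 17,  u_{36} = 13,  u_{37} = 30.
Since (u_{36}, u_{37}) = (u_0, u_1) = (13, 30) (two consecutive terms determine the rest), the sequence is periodic with period 36.
So u_{1569} = u_{0 + ((1569-0) mod 36)} = u_{21} = 29.

29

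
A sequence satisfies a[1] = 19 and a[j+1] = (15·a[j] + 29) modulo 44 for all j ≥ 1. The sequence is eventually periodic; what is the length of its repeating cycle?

a[1] = 19, a[2] = 6, a[3] = 31, a[4] = 10, a[5] = 3, a[6] = 30, a[7] = 39, a[8] = 42, a[9] = 43, a[10] = 14, a[11] = 19.
Since a[11] = a[1] = 19, the sequence is periodic with period 10.

10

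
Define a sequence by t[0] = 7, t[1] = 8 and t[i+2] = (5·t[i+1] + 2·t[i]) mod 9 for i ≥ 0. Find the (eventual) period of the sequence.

Computing terms: t[0] = 7, t[1] = 8, t[2] = 0, t[3] = 7, t[4] = 8.
Since (t[3], t[4]) = (t[0], t[1]) = (7, 8) (two consecutive terms determine the rest), the sequence is periodic with period 3.

3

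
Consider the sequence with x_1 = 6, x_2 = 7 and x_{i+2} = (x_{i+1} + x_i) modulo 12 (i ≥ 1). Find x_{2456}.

We have x_1 = 6; x_2 = 7; x_3 = 1; x_4 = 8; x_5 = 9; x_6 = 5; x_7 = 2; x_8 = 7; x_9 = 9; x_{10} = 4; x_{11} = 1; x_{12} = 5; x_{13} = 6; x_{14} = 11; x_{15} = 5; x_{16} = 4; x_{17} = 9; x_{18} = 1; x_{19} = 10; x_{20} = 11; x_{21} = 9; x_{22} = 8; x_{23} = 5; x_{24} = 1; x_{25} = 6; x_{26} = 7.
The sequence repeats with period 24.
(2456 - 1) mod 24 = 7, so x_{2456} = x_8 = 7.

7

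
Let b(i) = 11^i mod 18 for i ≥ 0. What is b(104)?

13

Listing terms: b(0) = 1,  b(1) = 11,  b(2) = 13,  b(3) = 17,  b(4) = 7,  b(5) = 5,  b(6) = 1.
The sequence repeats with period 6.
So b(104) = b(0 + ((104-0) mod 6)) = b(2) = 13.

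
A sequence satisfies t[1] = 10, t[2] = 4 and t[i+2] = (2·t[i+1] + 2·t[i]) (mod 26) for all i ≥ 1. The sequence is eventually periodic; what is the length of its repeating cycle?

12

Listing terms: t[1] = 10,  t[2] = 4,  t[3] = 2,  t[4] = 12,  t[5] = 2,  t[6] = 2,  t[7] = 8,  t[8] = 20,  t[9] = 4,  t[10] = 22,  t[11] = 0,  t[12] = 18,  t[13] = 10,  t[14] = 4.
Since (t[13], t[14]) = (t[1], t[2]) = (10, 4) (two consecutive terms determine the rest), the sequence is periodic with period 12.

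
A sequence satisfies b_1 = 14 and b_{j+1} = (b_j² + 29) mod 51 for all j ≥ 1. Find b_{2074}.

48

Computing terms: b_1 = 14; b_2 = 21; b_3 = 11; b_4 = 48; b_5 = 38; b_6 = 45; b_7 = 14.
The sequence repeats with period 6.
(2074 - 1) mod 6 = 3, so b_{2074} = b_4 = 48.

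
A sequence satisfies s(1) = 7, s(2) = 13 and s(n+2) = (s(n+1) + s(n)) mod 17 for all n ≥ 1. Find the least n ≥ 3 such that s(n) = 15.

We have s(1) = 7,  s(2) = 13,  s(3) = 3,  s(4) = 16,  s(5) = 2,  s(6) = 1,  s(7) = 3,  s(8) = 4,  s(9) = 7,  s(10) = 11,  s(11) = 1,  s(12) = 12,  s(13) = 13,  s(14) = 8,  s(15) = 4,  s(16) = 12,  s(17) = 16,  s(18) = 11,  s(19) = 10,  s(20) = 4,  s(21) = 14,  s(22) = 1,  s(23) = 15,  s(24) = 16,  s(25) = 14,  s(26) = 13,  s(27) = 10,  s(28) = 6,  s(29) = 16,  s(30) = 5,  s(31) = 4,  s(32) = 9,  s(33) = 13,  s(34) = 5,  s(35) = 1,  s(36) = 6,  s(37) = 7,  s(38) = 13.
The sequence repeats with period 36.
The value 15 first appears (with n ≥ 3) at s(23).

23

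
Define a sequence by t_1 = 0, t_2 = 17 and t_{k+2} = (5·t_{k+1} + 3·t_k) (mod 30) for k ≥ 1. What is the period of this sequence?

24

t_1 = 0; t_2 = 17; t_3 = 25; t_4 = 26; t_5 = 25; t_6 = 23; t_7 = 10; t_8 = 29; t_9 = 25; t_{10} = 2; t_{11} = 25; t_{12} = 11; t_{13} = 10; t_{14} = 23; t_{15} = 25; t_{16} = 14; t_{17} = 25; t_{18} = 17; t_{19} = 10; t_{20} = 11; t_{21} = 25; t_{22} = 8; t_{23} = 25; t_{24} = 29; t_{25} = 10; t_{26} = 17; t_{27} = 25.
Since (t_{26}, t_{27}) = (t_2, t_3) = (17, 25) (two consecutive terms determine the rest), the sequence is eventually periodic: after a pre-period of length 1 it cycles with period 24.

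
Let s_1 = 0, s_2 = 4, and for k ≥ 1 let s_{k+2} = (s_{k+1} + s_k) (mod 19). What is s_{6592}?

s_1 = 0, s_2 = 4, s_3 = 4, s_4 = 8, s_5 = 12, s_6 = 1, s_7 = 13, s_8 = 14, s_9 = 8, s_{10} = 3, s_{11} = 11, s_{12} = 14, s_{13} = 6, s_{14} = 1, s_{15} = 7, s_{16} = 8, s_{17} = 15, s_{18} = 4, s_{19} = 0, s_{20} = 4.
Since (s_{19}, s_{20}) = (s_1, s_2) = (0, 4) (two consecutive terms determine the rest), the sequence is periodic with period 18.
So s_{6592} = s_{1 + ((6592-1) mod 18)} = s_4 = 8.

8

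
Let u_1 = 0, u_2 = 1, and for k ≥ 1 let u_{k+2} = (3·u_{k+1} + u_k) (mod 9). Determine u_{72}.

1

Listing terms: u_1 = 0; u_2 = 1; u_3 = 3; u_4 = 1; u_5 = 6; u_6 = 1; u_7 = 0; u_8 = 1.
The sequence repeats with period 6.
(72 - 1) mod 6 = 5, so u_{72} = u_6 = 1.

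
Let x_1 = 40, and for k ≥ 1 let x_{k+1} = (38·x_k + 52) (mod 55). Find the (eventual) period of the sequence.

20

Listing terms: x_1 = 40, x_2 = 32, x_3 = 3, x_4 = 1, x_5 = 35, x_6 = 7, x_7 = 43, x_8 = 36, x_9 = 45, x_{10} = 2, x_{11} = 18, x_{12} = 21, x_{13} = 25, x_{14} = 12, x_{15} = 13, x_{16} = 51, x_{17} = 10, x_{18} = 47, x_{19} = 23, x_{20} = 46, x_{21} = 40.
Since x_{21} = x_1 = 40, the sequence is periodic with period 20.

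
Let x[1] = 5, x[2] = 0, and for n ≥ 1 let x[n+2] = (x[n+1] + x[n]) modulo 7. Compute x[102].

1

x[1] = 5, x[2] = 0, x[3] = 5, x[4] = 5, x[5] = 3, x[6] = 1, x[7] = 4, x[8] = 5, x[9] = 2, x[10] = 0, x[11] = 2, x[12] = 2, x[13] = 4, x[14] = 6, x[15] = 3, x[16] = 2, x[17] = 5, x[18] = 0.
Since (x[17], x[18]) = (x[1], x[2]) = (5, 0) (two consecutive terms determine the rest), the sequence is periodic with period 16.
(102 - 1) mod 16 = 5, so x[102] = x[6] = 1.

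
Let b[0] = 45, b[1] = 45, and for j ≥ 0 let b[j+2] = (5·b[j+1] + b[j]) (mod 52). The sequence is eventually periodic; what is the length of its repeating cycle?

12

We have b[0] = 45, b[1] = 45, b[2] = 10, b[3] = 43, b[4] = 17, b[5] = 24, b[6] = 33, b[7] = 33, b[8] = 42, b[9] = 35, b[10] = 9, b[11] = 28, b[12] = 45, b[13] = 45.
The sequence repeats with period 12.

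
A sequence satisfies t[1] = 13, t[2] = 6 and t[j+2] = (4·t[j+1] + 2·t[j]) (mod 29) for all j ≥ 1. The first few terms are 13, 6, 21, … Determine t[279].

Listing terms: t[1] = 13, t[2] = 6, t[3] = 21, t[4] = 9, t[5] = 20, t[6] = 11, t[7] = 26, t[8] = 10, t[9] = 5, t[10] = 11, t[11] = 25, t[12] = 6, t[13] = 16, t[14] = 18, t[15] = 17, t[16] = 17, t[17] = 15, t[18] = 7, t[19] = 0, t[20] = 14, t[21] = 27, t[22] = 20, t[23] = 18, t[24] = 25, t[25] = 20, t[26] = 14, t[27] = 9, t[28] = 6, t[29] = 13, t[30] = 6.
The sequence repeats with period 28.
(279 - 1) mod 28 = 26, so t[279] = t[27] = 9.

9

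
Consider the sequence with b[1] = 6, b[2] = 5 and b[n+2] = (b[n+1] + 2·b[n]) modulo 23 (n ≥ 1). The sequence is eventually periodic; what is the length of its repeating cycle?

We have b[1] = 6,  b[2] = 5,  b[3] = 17,  b[4] = 4,  b[5] = 15,  b[6] = 0,  b[7] = 7,  b[8] = 7,  b[9] = 21,  b[10] = 12,  b[11] = 8,  b[12] = 9,  b[13] = 2,  b[14] = 20,  b[15] = 1,  b[16] = 18,  b[17] = 20,  b[18] = 10,  b[19] = 4,  b[20] = 1,  b[21] = 9,  b[22] = 11,  b[23] = 6,  b[24] = 5.
The sequence repeats with period 22.

22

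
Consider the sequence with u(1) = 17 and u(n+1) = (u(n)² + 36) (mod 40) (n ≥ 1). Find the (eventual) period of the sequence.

3

We have u(1) = 17, u(2) = 5, u(3) = 21, u(4) = 37, u(5) = 5.
Since u(5) = u(2) = 5, the sequence is eventually periodic: after a pre-period of length 1 it cycles with period 3.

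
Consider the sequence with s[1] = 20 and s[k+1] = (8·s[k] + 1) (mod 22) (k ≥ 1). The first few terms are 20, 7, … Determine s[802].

Listing terms: s[1] = 20, s[2] = 7, s[3] = 13, s[4] = 17, s[5] = 5, s[6] = 19, s[7] = 21, s[8] = 15, s[9] = 11, s[10] = 1, s[11] = 9, s[12] = 7.
Since s[12] = s[2] = 7, the sequence is eventually periodic: after a pre-period of length 1 it cycles with period 10.
For k ≥ 2, s[k] depends only on (k - 2) mod 10. (802 - 2) mod 10 = 0, so s[802] = s[2] = 7.

7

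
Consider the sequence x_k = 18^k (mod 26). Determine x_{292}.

14

Listing terms: x_1 = 18,  x_2 = 12,  x_3 = 8,  x_4 = 14,  x_5 = 18.
Since x_5 = x_1 = 18, the sequence is periodic with period 4.
So x_{292} = x_{1 + ((292-1) mod 4)} = x_4 = 14.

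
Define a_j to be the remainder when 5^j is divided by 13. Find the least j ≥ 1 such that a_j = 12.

a_0 = 1, a_1 = 5, a_2 = 12, a_3 = 8, a_4 = 1.
The sequence repeats with period 4.
The value 12 first appears (with j ≥ 1) at a_2.

2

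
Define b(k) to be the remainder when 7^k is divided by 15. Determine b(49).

Listing terms: b(1) = 7, b(2) = 4, b(3) = 13, b(4) = 1, b(5) = 7.
The sequence repeats with period 4.
(49 - 1) mod 4 = 0, so b(49) = b(1) = 7.

7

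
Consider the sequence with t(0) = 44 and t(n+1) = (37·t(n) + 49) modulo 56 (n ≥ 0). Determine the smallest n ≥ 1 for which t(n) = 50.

2

We have t(0) = 44,  t(1) = 53,  t(2) = 50,  t(3) = 51,  t(4) = 32,  t(5) = 1,  t(6) = 30,  t(7) = 39,  t(8) = 36,  t(9) = 37,  t(10) = 18,  t(11) = 43,  t(12) = 16,  t(13) = 25,  t(14) = 22,  t(15) = 23,  t(16) = 4,  t(17) = 29,  t(18) = 2,  t(19) = 11,  t(20) = 8,  t(21) = 9,  t(22) = 46,  t(23) = 15,  t(24) = 44.
The sequence repeats with period 24.
The value 50 first appears (with n ≥ 1) at t(2).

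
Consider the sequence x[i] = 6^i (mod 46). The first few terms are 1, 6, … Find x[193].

We have x[0] = 1,  x[1] = 6,  x[2] = 36,  x[3] = 32,  x[4] = 8,  x[5] = 2,  x[6] = 12,  x[7] = 26,  x[8] = 18,  x[9] = 16,  x[10] = 4,  x[11] = 24,  x[12] = 6.
Since x[12] = x[1] = 6, the sequence is eventually periodic: after a pre-period of length 1 it cycles with period 11.
For i ≥ 1, x[i] depends only on (i - 1) mod 11. (193 - 1) mod 11 = 5, so x[193] = x[6] = 12.

12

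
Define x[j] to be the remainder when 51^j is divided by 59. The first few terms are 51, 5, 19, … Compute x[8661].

29

Listing terms: x[1] = 51,  x[2] = 5,  x[3] = 19,  x[4] = 25,  x[5] = 36,  x[6] = 7,  x[7] = 3,  x[8] = 35,  x[9] = 15,  x[10] = 57,  x[11] = 16,  x[12] = 49,  x[13] = 21,  x[14] = 9,  x[15] = 46,  x[16] = 45,  x[17] = 53,  x[18] = 48,  x[19] = 29,  x[20] = 4,  x[21] = 27,  x[22] = 20,  x[23] = 17,  x[24] = 41,  x[25] = 26,  x[26] = 28,  x[27] = 12,  x[28] = 22,  x[29] = 1,  x[30] = 51.
The sequence repeats with period 29.
(8661 - 1) mod 29 = 18, so x[8661] = x[19] = 29.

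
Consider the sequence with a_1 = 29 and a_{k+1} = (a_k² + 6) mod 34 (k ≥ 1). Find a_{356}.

We have a_1 = 29; a_2 = 31; a_3 = 15; a_4 = 27; a_5 = 21; a_6 = 5; a_7 = 31.
Since a_7 = a_2 = 31, the sequence is eventually periodic: after a pre-period of length 1 it cycles with period 5.
For k ≥ 2, a_k depends only on (k - 2) mod 5. (356 - 2) mod 5 = 4, so a_{356} = a_6 = 5.

5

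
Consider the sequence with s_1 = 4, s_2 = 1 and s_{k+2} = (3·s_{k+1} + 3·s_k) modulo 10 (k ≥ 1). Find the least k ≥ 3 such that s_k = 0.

7

Listing terms: s_1 = 4,  s_2 = 1,  s_3 = 5,  s_4 = 8,  s_5 = 9,  s_6 = 1,  s_7 = 0,  s_8 = 3,  s_9 = 9,  s_{10} = 6,  s_{11} = 5,  s_{12} = 3,  s_{13} = 4,  s_{14} = 1.
Since (s_{13}, s_{14}) = (s_1, s_2) = (4, 1) (two consecutive terms determine the rest), the sequence is periodic with period 12.
The value 0 first appears (with k ≥ 3) at s_7.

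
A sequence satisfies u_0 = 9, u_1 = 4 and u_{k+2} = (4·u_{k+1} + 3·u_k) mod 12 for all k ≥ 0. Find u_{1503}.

Listing terms: u_0 = 9; u_1 = 4; u_2 = 7; u_3 = 4; u_4 = 1; u_5 = 4; u_6 = 7.
Since (u_5, u_6) = (u_1, u_2) = (4, 7) (two consecutive terms determine the rest), the sequence is eventually periodic: after a pre-period of length 1 it cycles with period 4.
For k ≥ 1, u_k depends only on (k - 1) mod 4. (1503 - 1) mod 4 = 2, so u_{1503} = u_3 = 4.

4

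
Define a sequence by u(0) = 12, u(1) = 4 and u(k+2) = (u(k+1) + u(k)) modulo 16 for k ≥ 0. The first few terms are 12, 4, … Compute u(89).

8

Computing terms: u(0) = 12; u(1) = 4; u(2) = 0; u(3) = 4; u(4) = 4; u(5) = 8; u(6) = 12; u(7) = 4.
Since (u(6), u(7)) = (u(0), u(1)) = (12, 4) (two consecutive terms determine the rest), the sequence is periodic with period 6.
(89 - 0) mod 6 = 5, so u(89) = u(5) = 8.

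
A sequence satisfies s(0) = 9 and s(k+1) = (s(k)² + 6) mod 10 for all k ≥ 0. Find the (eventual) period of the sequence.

Computing terms: s(0) = 9,  s(1) = 7,  s(2) = 5,  s(3) = 1,  s(4) = 7.
Since s(4) = s(1) = 7, the sequence is eventually periodic: after a pre-period of length 1 it cycles with period 3.

3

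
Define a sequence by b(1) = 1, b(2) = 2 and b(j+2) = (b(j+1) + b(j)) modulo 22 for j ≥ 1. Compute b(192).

Computing terms: b(1) = 1; b(2) = 2; b(3) = 3; b(4) = 5; b(5) = 8; b(6) = 13; b(7) = 21; b(8) = 12; b(9) = 11; b(10) = 1; b(11) = 12; b(12) = 13; b(13) = 3; b(14) = 16; b(15) = 19; b(16) = 13; b(17) = 10; b(18) = 1; b(19) = 11; b(20) = 12; b(21) = 1; b(22) = 13; b(23) = 14; b(24) = 5; b(25) = 19; b(26) = 2; b(27) = 21; b(28) = 1; b(29) = 0; b(30) = 1; b(31) = 1; b(32) = 2.
Since (b(31), b(32)) = (b(1), b(2)) = (1, 2) (two consecutive terms determine the rest), the sequence is periodic with period 30.
(192 - 1) mod 30 = 11, so b(192) = b(12) = 13.

13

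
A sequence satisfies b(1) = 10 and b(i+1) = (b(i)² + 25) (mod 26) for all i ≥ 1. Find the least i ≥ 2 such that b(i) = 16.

7

b(1) = 10, b(2) = 21, b(3) = 24, b(4) = 3, b(5) = 8, b(6) = 11, b(7) = 16, b(8) = 21.
Since b(8) = b(2) = 21, the sequence is eventually periodic: after a pre-period of length 1 it cycles with period 6.
The value 16 first appears (with i ≥ 2) at b(7).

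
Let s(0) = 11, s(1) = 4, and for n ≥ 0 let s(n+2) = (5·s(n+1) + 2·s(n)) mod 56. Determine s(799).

26

Computing terms: s(0) = 11; s(1) = 4; s(2) = 42; s(3) = 50; s(4) = 54; s(5) = 34; s(6) = 54; s(7) = 2; s(8) = 6; s(9) = 34; s(10) = 14; s(11) = 26; s(12) = 46; s(13) = 2; s(14) = 46; s(15) = 10; s(16) = 30; s(17) = 2; s(18) = 14; s(19) = 18; s(20) = 6; s(21) = 10; s(22) = 6; s(23) = 50; s(24) = 38; s(25) = 10; s(26) = 14; s(27) = 34; s(28) = 30; s(29) = 50; s(30) = 30; s(31) = 26; s(32) = 22; s(33) = 50; s(34) = 14; s(35) = 2; s(36) = 38; s(37) = 26; s(38) = 38; s(39) = 18; s(40) = 54; s(41) = 26; s(42) = 14; s(43) = 10; s(44) = 22; s(45) = 18; s(46) = 22; s(47) = 34; s(48) = 46; s(49) = 18; s(50) = 14; s(51) = 50; s(52) = 54.
Since (s(51), s(52)) = (s(3), s(4)) = (50, 54) (two consecutive terms determine the rest), the sequence is eventually periodic: after a pre-period of length 3 it cycles with period 48.
For n ≥ 3, s(n) depends only on (n - 3) mod 48. (799 - 3) mod 48 = 28, so s(799) = s(31) = 26.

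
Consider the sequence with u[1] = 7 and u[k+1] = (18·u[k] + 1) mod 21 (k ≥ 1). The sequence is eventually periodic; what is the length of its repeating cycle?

3

Listing terms: u[1] = 7; u[2] = 1; u[3] = 19; u[4] = 7.
The sequence repeats with period 3.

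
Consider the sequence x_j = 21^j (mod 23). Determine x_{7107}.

21

Computing terms: x_1 = 21,  x_2 = 4,  x_3 = 15,  x_4 = 16,  x_5 = 14,  x_6 = 18,  x_7 = 10,  x_8 = 3,  x_9 = 17,  x_{10} = 12,  x_{11} = 22,  x_{12} = 2,  x_{13} = 19,  x_{14} = 8,  x_{15} = 7,  x_{16} = 9,  x_{17} = 5,  x_{18} = 13,  x_{19} = 20,  x_{20} = 6,  x_{21} = 11,  x_{22} = 1,  x_{23} = 21.
The sequence repeats with period 22.
(7107 - 1) mod 22 = 0, so x_{7107} = x_1 = 21.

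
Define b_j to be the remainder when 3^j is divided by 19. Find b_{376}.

17

b_0 = 1; b_1 = 3; b_2 = 9; b_3 = 8; b_4 = 5; b_5 = 15; b_6 = 7; b_7 = 2; b_8 = 6; b_9 = 18; b_{10} = 16; b_{11} = 10; b_{12} = 11; b_{13} = 14; b_{14} = 4; b_{15} = 12; b_{16} = 17; b_{17} = 13; b_{18} = 1.
The sequence repeats with period 18.
So b_{376} = b_{0 + ((376-0) mod 18)} = b_{16} = 17.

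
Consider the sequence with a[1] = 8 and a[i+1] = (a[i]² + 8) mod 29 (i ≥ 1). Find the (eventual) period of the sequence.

We have a[1] = 8; a[2] = 14; a[3] = 1; a[4] = 9; a[5] = 2; a[6] = 12; a[7] = 7; a[8] = 28; a[9] = 9.
Since a[9] = a[4] = 9, the sequence is eventually periodic: after a pre-period of length 3 it cycles with period 5.

5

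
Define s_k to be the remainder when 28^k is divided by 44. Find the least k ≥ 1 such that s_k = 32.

5

Computing terms: s_0 = 1,  s_1 = 28,  s_2 = 36,  s_3 = 40,  s_4 = 20,  s_5 = 32,  s_6 = 16,  s_7 = 8,  s_8 = 4,  s_9 = 24,  s_{10} = 12,  s_{11} = 28.
Since s_{11} = s_1 = 28, the sequence is eventually periodic: after a pre-period of length 1 it cycles with period 10.
The value 32 first appears (with k ≥ 1) at s_5.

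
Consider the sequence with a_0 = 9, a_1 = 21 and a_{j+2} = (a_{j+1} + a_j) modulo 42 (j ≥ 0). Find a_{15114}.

Computing terms: a_0 = 9, a_1 = 21, a_2 = 30, a_3 = 9, a_4 = 39, a_5 = 6, a_6 = 3, a_7 = 9, a_8 = 12, a_9 = 21, a_{10} = 33, a_{11} = 12, a_{12} = 3, a_{13} = 15, a_{14} = 18, a_{15} = 33, a_{16} = 9, a_{17} = 0, a_{18} = 9, a_{19} = 9, a_{20} = 18, a_{21} = 27, a_{22} = 3, a_{23} = 30, a_{24} = 33, a_{25} = 21, a_{26} = 12, a_{27} = 33, a_{28} = 3, a_{29} = 36, a_{30} = 39, a_{31} = 33, a_{32} = 30, a_{33} = 21, a_{34} = 9, a_{35} = 30, a_{36} = 39, a_{37} = 27, a_{38} = 24, a_{39} = 9, a_{40} = 33, a_{41} = 0, a_{42} = 33, a_{43} = 33, a_{44} = 24, a_{45} = 15, a_{46} = 39, a_{47} = 12, a_{48} = 9, a_{49} = 21.
The sequence repeats with period 48.
So a_{15114} = a_{0 + ((15114-0) mod 48)} = a_{42} = 33.

33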